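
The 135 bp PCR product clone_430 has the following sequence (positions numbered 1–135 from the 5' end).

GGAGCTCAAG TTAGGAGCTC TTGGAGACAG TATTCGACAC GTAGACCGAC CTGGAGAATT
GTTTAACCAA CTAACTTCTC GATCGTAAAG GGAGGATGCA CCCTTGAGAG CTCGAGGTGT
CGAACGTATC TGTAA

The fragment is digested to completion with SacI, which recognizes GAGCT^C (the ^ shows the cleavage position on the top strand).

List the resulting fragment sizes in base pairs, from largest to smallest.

SacI sites (GAGCTC) start at positions 2, 15, 108.
SacI cuts after base 5 of each site (before the last base), so after positions 6, 19, 112.
Linear molecule, 3 cuts → 4 fragments:
  1–6 → 6 bp
  7–19 → 13 bp
  20–112 → 93 bp
  113–135 → 23 bp
Sorted largest to smallest: 93, 23, 13, 6 bp.

93, 23, 13, 6 bp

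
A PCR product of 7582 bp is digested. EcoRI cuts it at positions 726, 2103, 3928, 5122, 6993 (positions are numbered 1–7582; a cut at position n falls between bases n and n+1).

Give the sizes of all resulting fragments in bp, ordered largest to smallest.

Linear molecule, 5 cuts → 6 fragments:
  726 − 0 = 726 bp
  2103 − 726 = 1377 bp
  3928 − 2103 = 1825 bp
  5122 − 3928 = 1194 bp
  6993 − 5122 = 1871 bp
  7582 − 6993 = 589 bp
Sorted largest to smallest: 1871, 1825, 1377, 1194, 726, 589 bp.

1871, 1825, 1377, 1194, 726, 589 bp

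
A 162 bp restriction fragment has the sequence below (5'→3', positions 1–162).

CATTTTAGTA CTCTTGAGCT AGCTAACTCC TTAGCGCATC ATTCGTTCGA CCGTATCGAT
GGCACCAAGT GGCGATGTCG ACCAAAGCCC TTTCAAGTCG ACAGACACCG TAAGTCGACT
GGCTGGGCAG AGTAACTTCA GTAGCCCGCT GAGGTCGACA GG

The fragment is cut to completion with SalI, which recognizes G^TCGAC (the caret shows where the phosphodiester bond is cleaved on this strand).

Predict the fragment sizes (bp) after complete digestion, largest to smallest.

77, 40, 20, 17, 8 bp

SalI sites (GTCGAC) start at positions 77, 97, 114, 154.
SalI cuts after the first base of each site, so after positions 77, 97, 114, 154.
Linear molecule, 4 cuts → 5 fragments:
  1–77 → 77 bp
  78–97 → 20 bp
  98–114 → 17 bp
  115–154 → 40 bp
  155–162 → 8 bp
Sorted largest to smallest: 77, 40, 20, 17, 8 bp.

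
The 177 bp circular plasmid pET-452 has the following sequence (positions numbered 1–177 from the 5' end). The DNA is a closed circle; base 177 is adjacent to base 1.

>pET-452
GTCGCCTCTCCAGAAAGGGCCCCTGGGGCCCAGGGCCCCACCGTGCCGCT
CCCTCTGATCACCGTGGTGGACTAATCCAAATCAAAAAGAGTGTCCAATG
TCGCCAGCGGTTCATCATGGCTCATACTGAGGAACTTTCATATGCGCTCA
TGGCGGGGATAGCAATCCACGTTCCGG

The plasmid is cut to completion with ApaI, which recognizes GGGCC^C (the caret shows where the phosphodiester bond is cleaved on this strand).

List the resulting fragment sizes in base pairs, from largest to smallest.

161, 9, 7 bp

ApaI sites (GGGCCC) start at positions 17, 26, 33.
ApaI cuts after base 5 of each site (before the last base), so after positions 21, 30, 37.
Circular molecule, 3 cuts → 3 fragments:
  22–30 → 9 bp
  31–37 → 7 bp
  38–177 then 1–21 → 140 + 21 = 161 bp
Sorted largest to smallest: 161, 9, 7 bp.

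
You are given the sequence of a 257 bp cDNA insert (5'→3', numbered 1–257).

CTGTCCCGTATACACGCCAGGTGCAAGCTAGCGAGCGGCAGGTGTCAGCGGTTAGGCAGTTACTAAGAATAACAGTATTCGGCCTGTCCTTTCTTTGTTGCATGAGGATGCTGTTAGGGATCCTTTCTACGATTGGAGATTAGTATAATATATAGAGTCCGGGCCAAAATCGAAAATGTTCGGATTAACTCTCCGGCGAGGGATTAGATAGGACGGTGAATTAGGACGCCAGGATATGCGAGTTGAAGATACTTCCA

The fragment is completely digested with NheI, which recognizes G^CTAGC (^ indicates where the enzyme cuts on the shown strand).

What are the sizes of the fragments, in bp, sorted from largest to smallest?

The NheI site (GCTAGC) starts at position 27.
NheI cuts after the first base of each site, so after position 27.
Linear molecule, 1 cut → 2 fragments:
  1–27 → 27 bp
  28–257 → 230 bp
Sorted largest to smallest: 230, 27 bp.

230, 27 bp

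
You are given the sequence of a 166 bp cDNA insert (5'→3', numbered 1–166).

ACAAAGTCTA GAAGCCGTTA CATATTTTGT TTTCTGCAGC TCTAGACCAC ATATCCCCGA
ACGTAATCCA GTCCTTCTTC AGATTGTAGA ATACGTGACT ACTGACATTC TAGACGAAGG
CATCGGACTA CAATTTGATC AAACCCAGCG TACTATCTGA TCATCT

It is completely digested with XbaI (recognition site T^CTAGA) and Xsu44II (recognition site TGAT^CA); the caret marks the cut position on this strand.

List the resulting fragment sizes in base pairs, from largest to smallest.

XbaI sites (TCTAGA) start at positions 7, 41, 109.
XbaI cuts after the first base of each site, so after positions 7, 41, 109.
Xsu44II sites (TGATCA) start at positions 136, 158.
Xsu44II cuts after base 4 of each site, so after positions 139, 161.
Combined cut positions: 7, 41, 109, 139, 161.
Linear molecule, 5 cuts → 6 fragments:
  1–7 → 7 bp
  8–41 → 34 bp
  42–109 → 68 bp
  110–139 → 30 bp
  140–161 → 22 bp
  162–166 → 5 bp
Sorted largest to smallest: 68, 34, 30, 22, 7, 5 bp.

68, 34, 30, 22, 7, 5 bp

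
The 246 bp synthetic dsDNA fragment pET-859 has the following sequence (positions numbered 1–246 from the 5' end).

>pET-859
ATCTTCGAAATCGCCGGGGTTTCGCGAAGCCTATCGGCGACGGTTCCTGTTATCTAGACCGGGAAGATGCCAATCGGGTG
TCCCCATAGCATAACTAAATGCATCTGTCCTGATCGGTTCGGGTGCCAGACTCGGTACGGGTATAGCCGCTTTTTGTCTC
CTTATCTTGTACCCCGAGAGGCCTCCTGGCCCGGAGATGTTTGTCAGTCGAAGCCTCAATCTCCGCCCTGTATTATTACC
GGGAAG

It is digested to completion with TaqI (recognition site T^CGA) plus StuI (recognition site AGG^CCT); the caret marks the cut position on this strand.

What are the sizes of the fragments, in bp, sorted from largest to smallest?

176, 38, 27, 5 bp

TaqI sites (TCGA) start at positions 5, 208.
TaqI cuts after the first base of each site, so after positions 5, 208.
The StuI site (AGGCCT) starts at position 179.
StuI cuts after base 3 of each site, so after position 181.
Combined cut positions: 5, 181, 208.
Linear molecule, 3 cuts → 4 fragments:
  1–5 → 5 bp
  6–181 → 176 bp
  182–208 → 27 bp
  209–246 → 38 bp
Sorted largest to smallest: 176, 38, 27, 5 bp.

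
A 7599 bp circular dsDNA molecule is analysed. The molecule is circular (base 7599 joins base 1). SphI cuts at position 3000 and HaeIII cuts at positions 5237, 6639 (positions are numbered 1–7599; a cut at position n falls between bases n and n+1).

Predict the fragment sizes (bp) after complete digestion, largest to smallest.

Combined cut positions (sorted): 3000, 5237, 6639.
Circular molecule, 3 cuts → 3 fragments:
  5237 − 3000 = 2237 bp
  6639 − 5237 = 1402 bp
  wrap: 7599 − 6639 + 3000 = 3960 bp
Sorted largest to smallest: 3960, 2237, 1402 bp.

3960, 2237, 1402 bp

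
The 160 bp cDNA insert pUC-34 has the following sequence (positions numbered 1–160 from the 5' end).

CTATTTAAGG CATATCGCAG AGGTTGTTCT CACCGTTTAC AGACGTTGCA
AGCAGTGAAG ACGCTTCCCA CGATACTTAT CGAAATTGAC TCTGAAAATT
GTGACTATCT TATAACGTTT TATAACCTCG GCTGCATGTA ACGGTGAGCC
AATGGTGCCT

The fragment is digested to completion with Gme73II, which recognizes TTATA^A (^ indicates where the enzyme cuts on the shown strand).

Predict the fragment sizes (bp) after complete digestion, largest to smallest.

114, 36, 10 bp

Gme73II sites (TTATAA) start at positions 110, 120.
Gme73II cuts after base 5 of each site (before the last base), so after positions 114, 124.
Linear molecule, 2 cuts → 3 fragments:
  1–114 → 114 bp
  115–124 → 10 bp
  125–160 → 36 bp
Sorted largest to smallest: 114, 36, 10 bp.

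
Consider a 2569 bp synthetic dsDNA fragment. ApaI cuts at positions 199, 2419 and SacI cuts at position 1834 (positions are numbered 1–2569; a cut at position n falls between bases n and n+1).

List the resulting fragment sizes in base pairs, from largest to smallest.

Combined cut positions (sorted): 199, 1834, 2419.
Linear molecule, 3 cuts → 4 fragments:
  199 − 0 = 199 bp
  1834 − 199 = 1635 bp
  2419 − 1834 = 585 bp
  2569 − 2419 = 150 bp
Sorted largest to smallest: 1635, 585, 199, 150 bp.

1635, 585, 199, 150 bp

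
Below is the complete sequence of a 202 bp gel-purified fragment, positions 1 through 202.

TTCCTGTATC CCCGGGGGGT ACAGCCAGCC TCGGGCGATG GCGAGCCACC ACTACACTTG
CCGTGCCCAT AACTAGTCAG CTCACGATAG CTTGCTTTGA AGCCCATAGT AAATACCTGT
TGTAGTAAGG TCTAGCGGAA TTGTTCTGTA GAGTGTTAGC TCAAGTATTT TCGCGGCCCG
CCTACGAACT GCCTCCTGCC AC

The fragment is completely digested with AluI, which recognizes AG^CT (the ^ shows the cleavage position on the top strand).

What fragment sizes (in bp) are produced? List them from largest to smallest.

AluI sites (AGCT) start at positions 79, 89, 158.
AluI cuts after base 2 of each site, so after positions 80, 90, 159.
Linear molecule, 3 cuts → 4 fragments:
  1–80 → 80 bp
  81–90 → 10 bp
  91–159 → 69 bp
  160–202 → 43 bp
Sorted largest to smallest: 80, 69, 43, 10 bp.

80, 69, 43, 10 bp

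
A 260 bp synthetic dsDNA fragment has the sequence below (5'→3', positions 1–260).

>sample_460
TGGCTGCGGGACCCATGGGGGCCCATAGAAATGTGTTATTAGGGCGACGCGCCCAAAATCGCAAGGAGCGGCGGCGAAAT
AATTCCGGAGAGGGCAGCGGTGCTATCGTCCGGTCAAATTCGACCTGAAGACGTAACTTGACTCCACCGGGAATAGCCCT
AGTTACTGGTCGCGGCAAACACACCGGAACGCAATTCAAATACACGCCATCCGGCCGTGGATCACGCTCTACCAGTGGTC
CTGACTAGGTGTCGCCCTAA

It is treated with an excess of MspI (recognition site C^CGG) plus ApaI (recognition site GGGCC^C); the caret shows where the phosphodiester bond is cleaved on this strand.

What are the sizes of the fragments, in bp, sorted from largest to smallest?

MspI sites (CCGG) start at positions 85, 110, 147, 184, 211.
MspI cuts after the first base of each site, so after positions 85, 110, 147, 184, 211.
The ApaI site (GGGCCC) starts at position 19.
ApaI cuts after base 5 of each site (before the last base), so after position 23.
Combined cut positions: 23, 85, 110, 147, 184, 211.
Linear molecule, 6 cuts → 7 fragments:
  1–23 → 23 bp
  24–85 → 62 bp
  86–110 → 25 bp
  111–147 → 37 bp
  148–184 → 37 bp
  185–211 → 27 bp
  212–260 → 49 bp
Sorted largest to smallest: 62, 49, 37, 37, 27, 25, 23 bp.

62, 49, 37, 37, 27, 25, 23 bp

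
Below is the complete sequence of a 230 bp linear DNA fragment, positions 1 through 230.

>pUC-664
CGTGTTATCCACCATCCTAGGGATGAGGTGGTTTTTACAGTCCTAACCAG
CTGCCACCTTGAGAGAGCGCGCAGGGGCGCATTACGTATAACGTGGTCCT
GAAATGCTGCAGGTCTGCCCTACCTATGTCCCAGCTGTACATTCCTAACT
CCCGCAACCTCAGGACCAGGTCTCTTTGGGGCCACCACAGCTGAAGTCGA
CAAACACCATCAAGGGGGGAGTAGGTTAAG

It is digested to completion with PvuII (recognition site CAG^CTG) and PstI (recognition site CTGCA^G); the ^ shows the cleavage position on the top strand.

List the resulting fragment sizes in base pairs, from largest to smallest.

PvuII sites (CAGCTG) start at positions 48, 132, 188.
PvuII cuts after base 3 of each site, so after positions 50, 134, 190.
The PstI site (CTGCAG) starts at position 107.
PstI cuts after base 5 of each site (before the last base), so after position 111.
Combined cut positions: 50, 111, 134, 190.
Linear molecule, 4 cuts → 5 fragments:
  1–50 → 50 bp
  51–111 → 61 bp
  112–134 → 23 bp
  135–190 → 56 bp
  191–230 → 40 bp
Sorted largest to smallest: 61, 56, 50, 40, 23 bp.

61, 56, 50, 40, 23 bp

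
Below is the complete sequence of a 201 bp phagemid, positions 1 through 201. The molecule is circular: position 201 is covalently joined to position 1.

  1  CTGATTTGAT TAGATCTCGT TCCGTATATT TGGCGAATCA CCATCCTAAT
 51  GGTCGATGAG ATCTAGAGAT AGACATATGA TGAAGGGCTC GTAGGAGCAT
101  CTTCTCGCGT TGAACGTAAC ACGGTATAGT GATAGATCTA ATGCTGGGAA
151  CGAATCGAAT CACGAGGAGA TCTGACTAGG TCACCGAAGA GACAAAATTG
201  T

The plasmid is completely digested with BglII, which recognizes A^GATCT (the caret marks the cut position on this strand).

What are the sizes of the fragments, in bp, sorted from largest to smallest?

75, 47, 45, 34 bp

BglII sites (AGATCT) start at positions 12, 59, 134, 168.
BglII cuts after the first base of each site, so after positions 12, 59, 134, 168.
Circular molecule, 4 cuts → 4 fragments:
  13–59 → 47 bp
  60–134 → 75 bp
  135–168 → 34 bp
  169–201 then 1–12 → 33 + 12 = 45 bp
Sorted largest to smallest: 75, 47, 45, 34 bp.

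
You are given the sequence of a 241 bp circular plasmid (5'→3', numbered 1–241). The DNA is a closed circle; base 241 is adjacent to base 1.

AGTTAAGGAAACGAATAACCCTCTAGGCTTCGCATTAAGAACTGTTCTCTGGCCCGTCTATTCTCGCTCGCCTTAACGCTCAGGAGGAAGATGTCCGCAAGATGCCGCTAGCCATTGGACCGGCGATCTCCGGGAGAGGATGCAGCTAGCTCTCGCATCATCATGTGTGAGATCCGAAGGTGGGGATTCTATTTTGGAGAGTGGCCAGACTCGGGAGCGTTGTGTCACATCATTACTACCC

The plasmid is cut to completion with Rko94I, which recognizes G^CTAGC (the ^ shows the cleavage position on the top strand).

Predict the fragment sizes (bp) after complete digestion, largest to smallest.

Rko94I sites (GCTAGC) start at positions 107, 145.
Rko94I cuts after the first base of each site, so after positions 107, 145.
Circular molecule, 2 cuts → 2 fragments:
  108–145 → 38 bp
  146–241 then 1–107 → 96 + 107 = 203 bp
Sorted largest to smallest: 203, 38 bp.

203, 38 bp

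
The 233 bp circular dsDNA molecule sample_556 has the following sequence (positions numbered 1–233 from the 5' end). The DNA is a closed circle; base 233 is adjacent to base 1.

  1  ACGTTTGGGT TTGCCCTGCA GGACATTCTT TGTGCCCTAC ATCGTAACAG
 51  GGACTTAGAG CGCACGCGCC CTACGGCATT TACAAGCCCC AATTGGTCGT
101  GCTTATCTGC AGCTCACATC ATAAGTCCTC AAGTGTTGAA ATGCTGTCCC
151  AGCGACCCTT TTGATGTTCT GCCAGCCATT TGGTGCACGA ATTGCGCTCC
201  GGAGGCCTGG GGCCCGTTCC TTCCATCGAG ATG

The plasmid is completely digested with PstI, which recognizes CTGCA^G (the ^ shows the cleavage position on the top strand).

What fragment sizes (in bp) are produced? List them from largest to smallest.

PstI sites (CTGCAG) start at positions 16, 107.
PstI cuts after base 5 of each site (before the last base), so after positions 20, 111.
Circular molecule, 2 cuts → 2 fragments:
  21–111 → 91 bp
  112–233 then 1–20 → 122 + 20 = 142 bp
Sorted largest to smallest: 142, 91 bp.

142, 91 bp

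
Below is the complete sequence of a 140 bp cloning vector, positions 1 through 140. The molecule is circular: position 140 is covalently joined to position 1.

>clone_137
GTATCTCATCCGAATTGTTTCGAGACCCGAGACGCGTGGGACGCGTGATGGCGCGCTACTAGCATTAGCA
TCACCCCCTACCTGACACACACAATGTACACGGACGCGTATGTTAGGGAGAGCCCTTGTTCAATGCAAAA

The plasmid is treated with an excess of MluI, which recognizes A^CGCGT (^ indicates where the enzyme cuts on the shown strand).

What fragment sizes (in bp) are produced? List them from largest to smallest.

68, 63, 9 bp

MluI sites (ACGCGT) start at positions 32, 41, 104.
MluI cuts after the first base of each site, so after positions 32, 41, 104.
Circular molecule, 3 cuts → 3 fragments:
  33–41 → 9 bp
  42–104 → 63 bp
  105–140 then 1–32 → 36 + 32 = 68 bp
Sorted largest to smallest: 68, 63, 9 bp.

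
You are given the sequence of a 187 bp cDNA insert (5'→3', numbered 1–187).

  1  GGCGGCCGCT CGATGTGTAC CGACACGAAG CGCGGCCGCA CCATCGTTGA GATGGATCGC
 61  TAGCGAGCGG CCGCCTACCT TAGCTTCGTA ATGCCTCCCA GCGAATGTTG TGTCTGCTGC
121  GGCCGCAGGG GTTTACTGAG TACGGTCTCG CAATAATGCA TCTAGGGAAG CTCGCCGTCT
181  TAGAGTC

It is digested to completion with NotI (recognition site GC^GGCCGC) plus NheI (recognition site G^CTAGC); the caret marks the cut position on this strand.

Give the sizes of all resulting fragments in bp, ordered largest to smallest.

67, 52, 30, 26, 9, 3 bp

NotI sites (GCGGCCGC) start at positions 2, 32, 67, 119.
NotI cuts after base 2 of each site, so after positions 3, 33, 68, 120.
The NheI site (GCTAGC) starts at position 59.
NheI cuts after the first base of each site, so after position 59.
Combined cut positions: 3, 33, 59, 68, 120.
Linear molecule, 5 cuts → 6 fragments:
  1–3 → 3 bp
  4–33 → 30 bp
  34–59 → 26 bp
  60–68 → 9 bp
  69–120 → 52 bp
  121–187 → 67 bp
Sorted largest to smallest: 67, 52, 30, 26, 9, 3 bp.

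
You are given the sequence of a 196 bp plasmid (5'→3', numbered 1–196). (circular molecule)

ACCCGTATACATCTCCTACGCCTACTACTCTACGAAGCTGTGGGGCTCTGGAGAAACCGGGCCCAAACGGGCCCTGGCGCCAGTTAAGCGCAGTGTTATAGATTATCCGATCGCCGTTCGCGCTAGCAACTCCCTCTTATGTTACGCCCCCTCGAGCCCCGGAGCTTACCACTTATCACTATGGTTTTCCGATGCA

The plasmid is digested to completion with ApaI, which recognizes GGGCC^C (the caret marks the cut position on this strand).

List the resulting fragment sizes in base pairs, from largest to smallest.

186, 10 bp

ApaI sites (GGGCCC) start at positions 59, 69.
ApaI cuts after base 5 of each site (before the last base), so after positions 63, 73.
Circular molecule, 2 cuts → 2 fragments:
  64–73 → 10 bp
  74–196 then 1–63 → 123 + 63 = 186 bp
Sorted largest to smallest: 186, 10 bp.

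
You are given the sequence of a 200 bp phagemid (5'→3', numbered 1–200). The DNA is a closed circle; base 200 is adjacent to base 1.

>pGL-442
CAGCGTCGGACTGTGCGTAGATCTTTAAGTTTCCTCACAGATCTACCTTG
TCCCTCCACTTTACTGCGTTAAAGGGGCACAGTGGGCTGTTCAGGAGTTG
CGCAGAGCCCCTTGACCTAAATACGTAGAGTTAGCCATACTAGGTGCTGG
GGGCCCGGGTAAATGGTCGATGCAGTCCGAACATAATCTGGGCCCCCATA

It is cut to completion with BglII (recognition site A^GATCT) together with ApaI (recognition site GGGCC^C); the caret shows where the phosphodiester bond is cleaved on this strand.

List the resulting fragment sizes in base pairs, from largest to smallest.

BglII sites (AGATCT) start at positions 19, 39.
BglII cuts after the first base of each site, so after positions 19, 39.
ApaI sites (GGGCCC) start at positions 151, 190.
ApaI cuts after base 5 of each site (before the last base), so after positions 155, 194.
Combined cut positions: 19, 39, 155, 194.
Circular molecule, 4 cuts → 4 fragments:
  20–39 → 20 bp
  40–155 → 116 bp
  156–194 → 39 bp
  195–200 then 1–19 → 6 + 19 = 25 bp
Sorted largest to smallest: 116, 39, 25, 20 bp.

116, 39, 25, 20 bp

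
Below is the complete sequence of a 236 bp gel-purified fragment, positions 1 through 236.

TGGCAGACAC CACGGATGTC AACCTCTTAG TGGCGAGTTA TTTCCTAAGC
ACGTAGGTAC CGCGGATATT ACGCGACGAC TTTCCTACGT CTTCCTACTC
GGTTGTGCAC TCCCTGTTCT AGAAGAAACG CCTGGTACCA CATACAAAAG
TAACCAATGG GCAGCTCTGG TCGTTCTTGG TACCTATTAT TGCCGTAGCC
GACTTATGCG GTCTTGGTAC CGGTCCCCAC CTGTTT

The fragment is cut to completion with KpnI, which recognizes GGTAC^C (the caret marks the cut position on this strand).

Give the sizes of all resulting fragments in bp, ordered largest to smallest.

KpnI sites (GGTACC) start at positions 56, 134, 179, 216.
KpnI cuts after base 5 of each site (before the last base), so after positions 60, 138, 183, 220.
Linear molecule, 4 cuts → 5 fragments:
  1–60 → 60 bp
  61–138 → 78 bp
  139–183 → 45 bp
  184–220 → 37 bp
  221–236 → 16 bp
Sorted largest to smallest: 78, 60, 45, 37, 16 bp.

78, 60, 45, 37, 16 bp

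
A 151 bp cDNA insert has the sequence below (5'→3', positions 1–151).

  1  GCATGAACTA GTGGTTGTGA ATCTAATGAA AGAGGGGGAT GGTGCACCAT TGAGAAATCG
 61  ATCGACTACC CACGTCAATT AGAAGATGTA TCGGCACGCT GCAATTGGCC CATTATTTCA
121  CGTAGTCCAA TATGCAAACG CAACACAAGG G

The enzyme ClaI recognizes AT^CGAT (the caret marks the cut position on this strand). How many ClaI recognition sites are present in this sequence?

1

ATCGAT occurs starting at position 57.
ClaI cuts at 1 site.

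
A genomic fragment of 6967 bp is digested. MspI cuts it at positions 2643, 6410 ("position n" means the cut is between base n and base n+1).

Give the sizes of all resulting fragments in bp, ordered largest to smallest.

Linear molecule, 2 cuts → 3 fragments:
  2643 − 0 = 2643 bp
  6410 − 2643 = 3767 bp
  6967 − 6410 = 557 bp
Sorted largest to smallest: 3767, 2643, 557 bp.

3767, 2643, 557 bp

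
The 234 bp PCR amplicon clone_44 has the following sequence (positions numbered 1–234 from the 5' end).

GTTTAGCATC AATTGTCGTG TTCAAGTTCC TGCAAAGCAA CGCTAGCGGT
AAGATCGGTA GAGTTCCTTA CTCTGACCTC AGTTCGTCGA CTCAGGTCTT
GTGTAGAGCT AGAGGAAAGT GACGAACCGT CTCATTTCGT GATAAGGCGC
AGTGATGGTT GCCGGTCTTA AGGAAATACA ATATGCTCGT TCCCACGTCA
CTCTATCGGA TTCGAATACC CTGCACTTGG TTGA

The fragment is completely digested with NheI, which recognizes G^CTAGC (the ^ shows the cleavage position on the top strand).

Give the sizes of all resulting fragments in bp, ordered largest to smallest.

The NheI site (GCTAGC) starts at position 42.
NheI cuts after the first base of each site, so after position 42.
Linear molecule, 1 cut → 2 fragments:
  1–42 → 42 bp
  43–234 → 192 bp
Sorted largest to smallest: 192, 42 bp.

192, 42 bp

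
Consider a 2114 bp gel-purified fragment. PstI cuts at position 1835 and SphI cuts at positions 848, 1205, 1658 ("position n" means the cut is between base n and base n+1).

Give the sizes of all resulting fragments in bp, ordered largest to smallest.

848, 453, 357, 279, 177 bp

Combined cut positions (sorted): 848, 1205, 1658, 1835.
Linear molecule, 4 cuts → 5 fragments:
  848 − 0 = 848 bp
  1205 − 848 = 357 bp
  1658 − 1205 = 453 bp
  1835 − 1658 = 177 bp
  2114 − 1835 = 279 bp
Sorted largest to smallest: 848, 453, 357, 279, 177 bp.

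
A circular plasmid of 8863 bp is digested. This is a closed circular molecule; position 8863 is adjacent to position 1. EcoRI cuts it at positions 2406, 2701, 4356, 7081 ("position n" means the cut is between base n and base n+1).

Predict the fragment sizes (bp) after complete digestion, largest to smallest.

4188, 2725, 1655, 295 bp

Circular molecule, 4 cuts → 4 fragments:
  2701 − 2406 = 295 bp
  4356 − 2701 = 1655 bp
  7081 − 4356 = 2725 bp
  wrap: 8863 − 7081 + 2406 = 4188 bp
Sorted largest to smallest: 4188, 2725, 1655, 295 bp.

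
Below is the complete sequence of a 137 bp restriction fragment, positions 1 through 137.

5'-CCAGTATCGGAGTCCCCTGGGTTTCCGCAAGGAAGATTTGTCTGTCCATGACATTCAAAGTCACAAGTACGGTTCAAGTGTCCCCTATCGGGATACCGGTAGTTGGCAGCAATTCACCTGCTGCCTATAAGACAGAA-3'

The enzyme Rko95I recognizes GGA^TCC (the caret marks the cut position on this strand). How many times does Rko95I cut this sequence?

0

No occurrence of GGATCC is present in the sequence.
Rko95I does not cut: 0 sites.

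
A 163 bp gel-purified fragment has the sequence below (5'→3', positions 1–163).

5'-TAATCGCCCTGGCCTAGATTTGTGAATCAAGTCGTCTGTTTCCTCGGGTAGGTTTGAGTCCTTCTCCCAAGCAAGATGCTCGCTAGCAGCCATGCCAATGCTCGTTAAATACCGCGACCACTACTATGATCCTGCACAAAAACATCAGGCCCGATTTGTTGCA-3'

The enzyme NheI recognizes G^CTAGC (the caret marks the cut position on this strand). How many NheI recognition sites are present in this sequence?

GCTAGC occurs starting at position 82.
NheI cuts at 1 site.

1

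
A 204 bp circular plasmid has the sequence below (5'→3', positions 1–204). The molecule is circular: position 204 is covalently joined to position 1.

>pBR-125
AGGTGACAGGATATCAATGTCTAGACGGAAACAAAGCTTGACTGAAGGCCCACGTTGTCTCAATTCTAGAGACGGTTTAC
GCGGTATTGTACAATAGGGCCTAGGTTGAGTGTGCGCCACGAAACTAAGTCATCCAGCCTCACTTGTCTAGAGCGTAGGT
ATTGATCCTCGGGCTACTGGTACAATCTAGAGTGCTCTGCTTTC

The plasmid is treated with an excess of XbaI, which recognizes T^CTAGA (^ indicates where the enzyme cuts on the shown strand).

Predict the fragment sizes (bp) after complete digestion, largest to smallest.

XbaI sites (TCTAGA) start at positions 20, 65, 147, 186.
XbaI cuts after the first base of each site, so after positions 20, 65, 147, 186.
Circular molecule, 4 cuts → 4 fragments:
  21–65 → 45 bp
  66–147 → 82 bp
  148–186 → 39 bp
  187–204 then 1–20 → 18 + 20 = 38 bp
Sorted largest to smallest: 82, 45, 39, 38 bp.

82, 45, 39, 38 bp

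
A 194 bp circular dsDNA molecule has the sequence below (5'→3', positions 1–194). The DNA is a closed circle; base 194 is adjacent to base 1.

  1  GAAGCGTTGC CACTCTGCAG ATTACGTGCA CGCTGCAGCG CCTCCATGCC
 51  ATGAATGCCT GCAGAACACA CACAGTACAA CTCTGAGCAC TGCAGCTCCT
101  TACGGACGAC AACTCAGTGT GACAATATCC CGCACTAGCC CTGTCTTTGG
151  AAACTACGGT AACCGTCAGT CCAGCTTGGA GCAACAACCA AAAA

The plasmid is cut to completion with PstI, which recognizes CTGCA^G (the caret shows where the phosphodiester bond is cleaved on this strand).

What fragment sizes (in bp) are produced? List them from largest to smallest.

119, 31, 26, 18 bp

PstI sites (CTGCAG) start at positions 15, 33, 59, 90.
PstI cuts after base 5 of each site (before the last base), so after positions 19, 37, 63, 94.
Circular molecule, 4 cuts → 4 fragments:
  20–37 → 18 bp
  38–63 → 26 bp
  64–94 → 31 bp
  95–194 then 1–19 → 100 + 19 = 119 bp
Sorted largest to smallest: 119, 31, 26, 18 bp.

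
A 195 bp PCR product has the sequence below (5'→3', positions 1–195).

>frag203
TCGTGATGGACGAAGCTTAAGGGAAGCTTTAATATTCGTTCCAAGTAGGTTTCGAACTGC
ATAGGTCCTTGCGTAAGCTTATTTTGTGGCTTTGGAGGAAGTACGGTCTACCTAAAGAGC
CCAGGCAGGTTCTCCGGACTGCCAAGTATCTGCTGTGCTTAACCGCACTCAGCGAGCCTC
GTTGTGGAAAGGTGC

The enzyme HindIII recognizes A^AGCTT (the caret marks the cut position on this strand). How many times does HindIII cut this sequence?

AAGCTT occurs starting at positions 13, 24, 75.
HindIII cuts at 3 sites.

3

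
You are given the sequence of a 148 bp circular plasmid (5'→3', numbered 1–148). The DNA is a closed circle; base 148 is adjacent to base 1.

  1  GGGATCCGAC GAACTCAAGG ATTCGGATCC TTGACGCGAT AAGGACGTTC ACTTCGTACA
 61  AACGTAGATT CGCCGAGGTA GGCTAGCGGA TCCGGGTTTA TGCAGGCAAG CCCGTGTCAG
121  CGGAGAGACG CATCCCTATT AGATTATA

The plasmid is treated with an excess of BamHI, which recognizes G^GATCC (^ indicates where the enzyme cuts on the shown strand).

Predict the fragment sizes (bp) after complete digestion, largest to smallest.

BamHI sites (GGATCC) start at positions 2, 25, 88.
BamHI cuts after the first base of each site, so after positions 2, 25, 88.
Circular molecule, 3 cuts → 3 fragments:
  3–25 → 23 bp
  26–88 → 63 bp
  89–148 then 1–2 → 60 + 2 = 62 bp
Sorted largest to smallest: 63, 62, 23 bp.

63, 62, 23 bp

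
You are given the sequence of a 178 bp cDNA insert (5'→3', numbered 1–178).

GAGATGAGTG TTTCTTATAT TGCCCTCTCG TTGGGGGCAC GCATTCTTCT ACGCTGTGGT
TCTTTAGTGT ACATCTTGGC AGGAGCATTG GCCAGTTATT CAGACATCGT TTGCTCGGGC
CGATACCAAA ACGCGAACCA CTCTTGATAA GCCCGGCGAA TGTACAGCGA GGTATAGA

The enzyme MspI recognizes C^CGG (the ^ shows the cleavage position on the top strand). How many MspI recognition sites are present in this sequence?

1

CCGG occurs starting at position 153.
MspI cuts at 1 site.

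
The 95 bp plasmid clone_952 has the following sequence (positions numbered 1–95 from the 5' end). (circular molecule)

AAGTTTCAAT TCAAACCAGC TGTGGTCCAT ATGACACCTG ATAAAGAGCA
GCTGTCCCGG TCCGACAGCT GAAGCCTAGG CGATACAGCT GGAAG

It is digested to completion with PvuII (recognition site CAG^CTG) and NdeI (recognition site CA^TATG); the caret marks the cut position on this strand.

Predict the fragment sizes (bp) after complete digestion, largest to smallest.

PvuII sites (CAGCTG) start at positions 17, 49, 66, 86.
PvuII cuts after base 3 of each site, so after positions 19, 51, 68, 88.
The NdeI site (CATATG) starts at position 28.
NdeI cuts after base 2 of each site, so after position 29.
Combined cut positions: 19, 29, 51, 68, 88.
Circular molecule, 5 cuts → 5 fragments:
  20–29 → 10 bp
  30–51 → 22 bp
  52–68 → 17 bp
  69–88 → 20 bp
  89–95 then 1–19 → 7 + 19 = 26 bp
Sorted largest to smallest: 26, 22, 20, 17, 10 bp.

26, 22, 20, 17, 10 bp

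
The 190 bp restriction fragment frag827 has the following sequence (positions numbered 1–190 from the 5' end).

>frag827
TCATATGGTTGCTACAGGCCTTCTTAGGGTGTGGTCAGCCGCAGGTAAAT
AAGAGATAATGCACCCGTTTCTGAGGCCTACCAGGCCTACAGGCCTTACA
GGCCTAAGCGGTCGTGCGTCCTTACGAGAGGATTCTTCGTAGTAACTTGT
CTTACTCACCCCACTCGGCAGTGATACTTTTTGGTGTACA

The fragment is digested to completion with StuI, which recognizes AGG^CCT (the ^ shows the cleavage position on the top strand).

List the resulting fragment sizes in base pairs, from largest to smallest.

StuI sites (AGGCCT) start at positions 16, 74, 83, 91, 100.
StuI cuts after base 3 of each site, so after positions 18, 76, 85, 93, 102.
Linear molecule, 5 cuts → 6 fragments:
  1–18 → 18 bp
  19–76 → 58 bp
  77–85 → 9 bp
  86–93 → 8 bp
  94–102 → 9 bp
  103–190 → 88 bp
Sorted largest to smallest: 88, 58, 18, 9, 9, 8 bp.

88, 58, 18, 9, 9, 8 bp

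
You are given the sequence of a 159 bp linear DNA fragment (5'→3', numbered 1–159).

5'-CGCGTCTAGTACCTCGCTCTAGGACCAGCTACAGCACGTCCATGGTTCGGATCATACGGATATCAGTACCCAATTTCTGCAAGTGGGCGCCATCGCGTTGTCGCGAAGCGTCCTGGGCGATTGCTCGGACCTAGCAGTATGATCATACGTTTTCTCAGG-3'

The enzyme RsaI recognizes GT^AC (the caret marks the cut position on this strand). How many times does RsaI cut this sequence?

2

GTAC occurs starting at positions 9, 66.
RsaI cuts at 2 sites.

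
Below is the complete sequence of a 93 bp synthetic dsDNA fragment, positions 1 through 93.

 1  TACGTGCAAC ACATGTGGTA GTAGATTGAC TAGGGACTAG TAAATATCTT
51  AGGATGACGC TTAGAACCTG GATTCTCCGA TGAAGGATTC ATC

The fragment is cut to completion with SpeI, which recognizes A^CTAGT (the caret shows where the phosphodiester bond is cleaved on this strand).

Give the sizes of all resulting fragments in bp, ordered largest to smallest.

The SpeI site (ACTAGT) starts at position 36.
SpeI cuts after the first base of each site, so after position 36.
Linear molecule, 1 cut → 2 fragments:
  1–36 → 36 bp
  37–93 → 57 bp
Sorted largest to smallest: 57, 36 bp.

57, 36 bp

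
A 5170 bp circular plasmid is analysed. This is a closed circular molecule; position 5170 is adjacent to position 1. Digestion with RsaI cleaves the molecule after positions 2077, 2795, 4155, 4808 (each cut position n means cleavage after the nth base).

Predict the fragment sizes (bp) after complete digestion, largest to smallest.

2439, 1360, 718, 653 bp

Circular molecule, 4 cuts → 4 fragments:
  2795 − 2077 = 718 bp
  4155 − 2795 = 1360 bp
  4808 − 4155 = 653 bp
  wrap: 5170 − 4808 + 2077 = 2439 bp
Sorted largest to smallest: 2439, 1360, 718, 653 bp.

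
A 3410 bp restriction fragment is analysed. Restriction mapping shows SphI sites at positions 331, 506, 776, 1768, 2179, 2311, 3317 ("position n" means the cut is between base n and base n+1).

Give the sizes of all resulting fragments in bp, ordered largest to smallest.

Linear molecule, 7 cuts → 8 fragments:
  331 − 0 = 331 bp
  506 − 331 = 175 bp
  776 − 506 = 270 bp
  1768 − 776 = 992 bp
  2179 − 1768 = 411 bp
  2311 − 2179 = 132 bp
  3317 − 2311 = 1006 bp
  3410 − 3317 = 93 bp
Sorted largest to smallest: 1006, 992, 411, 331, 270, 175, 132, 93 bp.

1006, 992, 411, 331, 270, 175, 132, 93 bp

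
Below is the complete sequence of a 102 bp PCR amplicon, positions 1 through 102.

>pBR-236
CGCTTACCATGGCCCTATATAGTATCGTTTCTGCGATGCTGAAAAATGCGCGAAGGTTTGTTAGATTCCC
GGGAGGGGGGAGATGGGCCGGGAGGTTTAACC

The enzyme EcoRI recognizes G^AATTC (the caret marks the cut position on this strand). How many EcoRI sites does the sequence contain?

No occurrence of GAATTC is present in the sequence.
EcoRI does not cut: 0 sites.

0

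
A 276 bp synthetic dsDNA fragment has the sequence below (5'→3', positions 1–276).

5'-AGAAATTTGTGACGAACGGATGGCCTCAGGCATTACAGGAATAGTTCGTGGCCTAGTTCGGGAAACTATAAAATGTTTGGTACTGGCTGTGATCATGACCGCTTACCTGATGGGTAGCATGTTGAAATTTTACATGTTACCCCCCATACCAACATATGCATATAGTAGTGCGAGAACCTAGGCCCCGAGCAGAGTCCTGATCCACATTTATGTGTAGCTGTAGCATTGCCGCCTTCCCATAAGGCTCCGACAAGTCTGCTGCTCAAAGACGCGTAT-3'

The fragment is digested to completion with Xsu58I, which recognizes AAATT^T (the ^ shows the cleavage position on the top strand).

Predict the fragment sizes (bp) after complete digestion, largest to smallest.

147, 122, 7 bp

Xsu58I sites (AAATTT) start at positions 3, 125.
Xsu58I cuts after base 5 of each site (before the last base), so after positions 7, 129.
Linear molecule, 2 cuts → 3 fragments:
  1–7 → 7 bp
  8–129 → 122 bp
  130–276 → 147 bp
Sorted largest to smallest: 147, 122, 7 bp.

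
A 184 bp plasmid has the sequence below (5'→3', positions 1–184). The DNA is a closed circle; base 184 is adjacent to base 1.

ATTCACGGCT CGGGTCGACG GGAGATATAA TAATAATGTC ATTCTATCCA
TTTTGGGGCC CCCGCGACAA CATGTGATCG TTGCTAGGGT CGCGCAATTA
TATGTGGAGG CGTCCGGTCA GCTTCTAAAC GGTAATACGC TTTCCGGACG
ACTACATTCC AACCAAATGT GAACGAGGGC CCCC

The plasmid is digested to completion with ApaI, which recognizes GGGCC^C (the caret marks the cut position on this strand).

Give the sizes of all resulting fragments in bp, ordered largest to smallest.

121, 63 bp

ApaI sites (GGGCCC) start at positions 56, 177.
ApaI cuts after base 5 of each site (before the last base), so after positions 60, 181.
Circular molecule, 2 cuts → 2 fragments:
  61–181 → 121 bp
  182–184 then 1–60 → 3 + 60 = 63 bp
Sorted largest to smallest: 121, 63 bp.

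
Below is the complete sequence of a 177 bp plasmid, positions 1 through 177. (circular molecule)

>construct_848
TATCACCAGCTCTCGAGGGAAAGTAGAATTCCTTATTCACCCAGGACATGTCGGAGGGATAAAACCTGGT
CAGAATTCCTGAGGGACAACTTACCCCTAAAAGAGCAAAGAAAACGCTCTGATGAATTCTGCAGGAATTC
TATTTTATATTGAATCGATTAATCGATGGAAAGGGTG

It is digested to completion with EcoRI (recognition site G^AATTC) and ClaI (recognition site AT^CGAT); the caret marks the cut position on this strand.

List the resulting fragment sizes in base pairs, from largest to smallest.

51, 47, 40, 20, 11, 8 bp

EcoRI sites (GAATTC) start at positions 26, 73, 124, 135.
EcoRI cuts after the first base of each site, so after positions 26, 73, 124, 135.
ClaI sites (ATCGAT) start at positions 154, 162.
ClaI cuts after base 2 of each site, so after positions 155, 163.
Combined cut positions: 26, 73, 124, 135, 155, 163.
Circular molecule, 6 cuts → 6 fragments:
  27–73 → 47 bp
  74–124 → 51 bp
  125–135 → 11 bp
  136–155 → 20 bp
  156–163 → 8 bp
  164–177 then 1–26 → 14 + 26 = 40 bp
Sorted largest to smallest: 51, 47, 40, 20, 11, 8 bp.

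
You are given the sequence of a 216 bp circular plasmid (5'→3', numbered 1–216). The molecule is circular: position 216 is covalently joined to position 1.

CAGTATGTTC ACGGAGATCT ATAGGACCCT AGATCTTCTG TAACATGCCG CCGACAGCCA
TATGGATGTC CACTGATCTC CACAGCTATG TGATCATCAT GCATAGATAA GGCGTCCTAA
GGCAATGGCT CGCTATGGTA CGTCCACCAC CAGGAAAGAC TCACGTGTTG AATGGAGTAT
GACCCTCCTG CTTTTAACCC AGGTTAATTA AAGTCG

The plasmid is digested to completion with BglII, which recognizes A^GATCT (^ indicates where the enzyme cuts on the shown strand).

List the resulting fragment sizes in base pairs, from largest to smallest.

200, 16 bp

BglII sites (AGATCT) start at positions 15, 31.
BglII cuts after the first base of each site, so after positions 15, 31.
Circular molecule, 2 cuts → 2 fragments:
  16–31 → 16 bp
  32–216 then 1–15 → 185 + 15 = 200 bp
Sorted largest to smallest: 200, 16 bp.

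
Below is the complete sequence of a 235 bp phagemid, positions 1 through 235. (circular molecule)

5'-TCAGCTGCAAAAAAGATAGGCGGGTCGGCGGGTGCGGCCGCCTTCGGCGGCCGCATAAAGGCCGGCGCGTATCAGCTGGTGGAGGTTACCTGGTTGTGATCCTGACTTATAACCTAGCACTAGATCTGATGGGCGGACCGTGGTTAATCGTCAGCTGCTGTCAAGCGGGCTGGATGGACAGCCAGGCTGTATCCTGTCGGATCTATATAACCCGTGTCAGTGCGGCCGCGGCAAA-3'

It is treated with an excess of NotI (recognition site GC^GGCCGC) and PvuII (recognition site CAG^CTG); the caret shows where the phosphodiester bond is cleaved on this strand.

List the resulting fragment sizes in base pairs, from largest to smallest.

79, 69, 31, 27, 16, 13 bp

NotI sites (GCGGCCGC) start at positions 34, 47, 222.
NotI cuts after base 2 of each site, so after positions 35, 48, 223.
PvuII sites (CAGCTG) start at positions 2, 73, 152.
PvuII cuts after base 3 of each site, so after positions 4, 75, 154.
Combined cut positions: 4, 35, 48, 75, 154, 223.
Circular molecule, 6 cuts → 6 fragments:
  5–35 → 31 bp
  36–48 → 13 bp
  49–75 → 27 bp
  76–154 → 79 bp
  155–223 → 69 bp
  224–235 then 1–4 → 12 + 4 = 16 bp
Sorted largest to smallest: 79, 69, 31, 27, 16, 13 bp.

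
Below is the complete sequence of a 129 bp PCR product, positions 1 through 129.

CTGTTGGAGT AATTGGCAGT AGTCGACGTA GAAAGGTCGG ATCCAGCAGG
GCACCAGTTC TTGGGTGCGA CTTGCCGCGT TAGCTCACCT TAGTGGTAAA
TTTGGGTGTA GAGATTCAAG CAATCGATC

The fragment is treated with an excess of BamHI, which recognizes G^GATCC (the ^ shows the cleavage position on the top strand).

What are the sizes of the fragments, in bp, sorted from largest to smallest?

The BamHI site (GGATCC) starts at position 39.
BamHI cuts after the first base of each site, so after position 39.
Linear molecule, 1 cut → 2 fragments:
  1–39 → 39 bp
  40–129 → 90 bp
Sorted largest to smallest: 90, 39 bp.

90, 39 bp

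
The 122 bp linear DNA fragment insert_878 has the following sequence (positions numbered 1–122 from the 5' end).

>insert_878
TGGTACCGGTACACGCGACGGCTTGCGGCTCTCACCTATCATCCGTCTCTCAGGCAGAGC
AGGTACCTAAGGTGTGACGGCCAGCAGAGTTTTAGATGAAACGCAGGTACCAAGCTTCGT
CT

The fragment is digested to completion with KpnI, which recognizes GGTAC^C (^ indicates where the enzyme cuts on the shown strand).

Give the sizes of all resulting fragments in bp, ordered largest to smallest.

60, 44, 12, 6 bp

KpnI sites (GGTACC) start at positions 2, 62, 106.
KpnI cuts after base 5 of each site (before the last base), so after positions 6, 66, 110.
Linear molecule, 3 cuts → 4 fragments:
  1–6 → 6 bp
  7–66 → 60 bp
  67–110 → 44 bp
  111–122 → 12 bp
Sorted largest to smallest: 60, 44, 12, 6 bp.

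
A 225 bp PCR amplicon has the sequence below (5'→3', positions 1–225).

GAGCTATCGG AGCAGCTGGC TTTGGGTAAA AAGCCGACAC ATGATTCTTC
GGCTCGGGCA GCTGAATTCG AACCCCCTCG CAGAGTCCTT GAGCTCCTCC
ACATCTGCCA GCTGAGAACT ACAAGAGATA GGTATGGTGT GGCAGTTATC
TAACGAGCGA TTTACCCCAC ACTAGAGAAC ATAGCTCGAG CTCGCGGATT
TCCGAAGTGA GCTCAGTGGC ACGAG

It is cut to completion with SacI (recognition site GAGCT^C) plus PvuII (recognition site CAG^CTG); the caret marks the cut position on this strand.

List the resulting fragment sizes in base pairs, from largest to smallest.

81, 46, 34, 21, 16, 15, 12 bp

SacI sites (GAGCTC) start at positions 91, 188, 209.
SacI cuts after base 5 of each site (before the last base), so after positions 95, 192, 213.
PvuII sites (CAGCTG) start at positions 13, 59, 109.
PvuII cuts after base 3 of each site, so after positions 15, 61, 111.
Combined cut positions: 15, 61, 95, 111, 192, 213.
Linear molecule, 6 cuts → 7 fragments:
  1–15 → 15 bp
  16–61 → 46 bp
  62–95 → 34 bp
  96–111 → 16 bp
  112–192 → 81 bp
  193–213 → 21 bp
  214–225 → 12 bp
Sorted largest to smallest: 81, 46, 34, 21, 16, 15, 12 bp.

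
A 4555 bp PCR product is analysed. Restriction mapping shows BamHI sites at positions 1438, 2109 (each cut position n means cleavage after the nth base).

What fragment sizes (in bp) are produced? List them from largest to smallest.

Linear molecule, 2 cuts → 3 fragments:
  1438 − 0 = 1438 bp
  2109 − 1438 = 671 bp
  4555 − 2109 = 2446 bp
Sorted largest to smallest: 2446, 1438, 671 bp.

2446, 1438, 671 bp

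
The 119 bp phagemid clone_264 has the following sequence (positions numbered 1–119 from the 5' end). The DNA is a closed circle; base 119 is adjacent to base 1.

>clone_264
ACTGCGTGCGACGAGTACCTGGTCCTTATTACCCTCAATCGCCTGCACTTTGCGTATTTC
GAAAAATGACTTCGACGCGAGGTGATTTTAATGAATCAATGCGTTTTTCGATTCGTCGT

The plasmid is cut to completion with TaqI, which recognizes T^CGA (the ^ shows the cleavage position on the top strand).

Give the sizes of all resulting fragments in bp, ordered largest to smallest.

TaqI sites (TCGA) start at positions 59, 72, 108.
TaqI cuts after the first base of each site, so after positions 59, 72, 108.
Circular molecule, 3 cuts → 3 fragments:
  60–72 → 13 bp
  73–108 → 36 bp
  109–119 then 1–59 → 11 + 59 = 70 bp
Sorted largest to smallest: 70, 36, 13 bp.

70, 36, 13 bp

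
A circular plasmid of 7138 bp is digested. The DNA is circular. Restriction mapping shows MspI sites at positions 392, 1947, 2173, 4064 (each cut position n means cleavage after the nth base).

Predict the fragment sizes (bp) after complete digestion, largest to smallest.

Circular molecule, 4 cuts → 4 fragments:
  1947 − 392 = 1555 bp
  2173 − 1947 = 226 bp
  4064 − 2173 = 1891 bp
  wrap: 7138 − 4064 + 392 = 3466 bp
Sorted largest to smallest: 3466, 1891, 1555, 226 bp.

3466, 1891, 1555, 226 bp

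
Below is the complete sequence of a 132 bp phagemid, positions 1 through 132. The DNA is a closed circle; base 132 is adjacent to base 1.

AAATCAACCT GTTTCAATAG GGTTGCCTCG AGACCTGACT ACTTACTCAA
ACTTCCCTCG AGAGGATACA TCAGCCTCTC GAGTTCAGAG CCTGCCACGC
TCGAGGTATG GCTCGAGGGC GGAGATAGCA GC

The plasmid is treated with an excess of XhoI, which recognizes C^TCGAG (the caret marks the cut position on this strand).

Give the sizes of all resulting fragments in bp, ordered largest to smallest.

XhoI sites (CTCGAG) start at positions 27, 57, 78, 100, 112.
XhoI cuts after the first base of each site, so after positions 27, 57, 78, 100, 112.
Circular molecule, 5 cuts → 5 fragments:
  28–57 → 30 bp
  58–78 → 21 bp
  79–100 → 22 bp
  101–112 → 12 bp
  113–132 then 1–27 → 20 + 27 = 47 bp
Sorted largest to smallest: 47, 30, 22, 21, 12 bp.

47, 30, 22, 21, 12 bp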